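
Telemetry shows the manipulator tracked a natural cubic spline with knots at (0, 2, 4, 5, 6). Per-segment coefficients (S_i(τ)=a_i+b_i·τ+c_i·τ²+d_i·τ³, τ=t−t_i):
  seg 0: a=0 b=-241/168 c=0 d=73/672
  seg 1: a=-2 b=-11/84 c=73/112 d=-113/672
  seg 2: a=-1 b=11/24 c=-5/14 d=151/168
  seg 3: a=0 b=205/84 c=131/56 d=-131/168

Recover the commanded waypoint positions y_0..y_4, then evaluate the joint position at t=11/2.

y_0 = S_0(0) = a_0 = 0
y_1 = S_1(0) = a_1 = -2
y_2 = S_2(0) = a_2 = -1
y_3 = S_3(0) = a_3 = 0
y_4 = S_3(1) = 4
t_q=11/2 is in segment 3 (τ=1/2); S_3(τ)=765/448

y_0=0 y_1=-2 y_2=-1 y_3=0 y_4=4
S(11/2) = 765/448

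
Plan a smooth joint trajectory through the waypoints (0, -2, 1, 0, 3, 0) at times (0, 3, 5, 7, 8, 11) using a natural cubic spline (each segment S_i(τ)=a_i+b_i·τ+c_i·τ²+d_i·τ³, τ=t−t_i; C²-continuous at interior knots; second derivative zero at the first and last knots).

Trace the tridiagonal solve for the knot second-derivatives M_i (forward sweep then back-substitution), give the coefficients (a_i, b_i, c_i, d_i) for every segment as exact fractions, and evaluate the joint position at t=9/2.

Δ: Δ0=-2/3, Δ1=3/2, Δ2=-1/2, Δ3=3, Δ4=-1
row 1: diag=10, rhs=13; c'=1/5, d'=13/10
row 2: denom=8−2·1/5=38/5; d'=(-12−2·13/10)/(38/5)=-73/38
row 3: denom=6−2·5/19=104/19; d'=(21−2·-73/38)/(104/19)=59/13
row 4: denom=8−1·19/104=813/104; d'=(-24−1·59/13)/(813/104)=-2968/813
back: M4=-2968/813
back: M3=59/13−19/104·-2968/813=4232/813
back: M2=-73/38−5/19·4232/813=-5351/1626
back: M1=13/10−1/5·-5351/1626=1592/813
M: M0=0, M1=1592/813, M2=-5351/1626, M3=4232/813, M4=-2968/813, M5=0
seg 0: a=0, c=M0/2=0, d=(M1−M0)/(6·3)=796/7317, b=Δ0−h0·(2M0+M1)/6=-446/271
seg 1: a=-2, c=M1/2=796/813, d=(M2−M1)/(6·2)=-2845/6504, b=Δ1−h1·(2M1+M2)/6=350/271
seg 2: a=1, c=M2/2=-5351/3252, d=(M3−M2)/(6·2)=1535/2168, b=Δ2−h2·(2M2+M3)/6=-67/1626
seg 3: a=0, c=M3/2=2116/813, d=(M4−M3)/(6·1)=-400/271, b=Δ3−h3·(2M3+M4)/6=1523/813
seg 4: a=3, c=M4/2=-1484/813, d=(M5−M4)/(6·3)=1484/7317, b=Δ4−h4·(2M4+M5)/6=2155/813
t_q=9/2 → seg 1, τ=3/2; S=-2+350/271·τ+796/813·τ²+-2845/6504·τ³=11515/17344

  seg 0: a=0 b=-446/271 c=0 d=796/7317
  seg 1: a=-2 b=350/271 c=796/813 d=-2845/6504
  seg 2: a=1 b=-67/1626 c=-5351/3252 d=1535/2168
  seg 3: a=0 b=1523/813 c=2116/813 d=-400/271
  seg 4: a=3 b=2155/813 c=-1484/813 d=1484/7317
S(9/2) = 11515/17344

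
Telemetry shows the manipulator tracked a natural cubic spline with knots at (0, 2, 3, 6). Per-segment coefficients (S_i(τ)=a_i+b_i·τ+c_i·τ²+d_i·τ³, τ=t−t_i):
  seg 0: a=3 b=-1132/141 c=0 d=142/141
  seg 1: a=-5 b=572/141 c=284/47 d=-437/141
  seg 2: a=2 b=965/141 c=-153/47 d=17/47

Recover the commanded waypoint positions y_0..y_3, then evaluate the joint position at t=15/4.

y_0=3 y_1=-5 y_2=2 y_3=3
S(15/4) = 16407/3008

y_0 = S_0(0) = a_0 = 3
y_1 = S_1(0) = a_1 = -5
y_2 = S_2(0) = a_2 = 2
y_3 = S_2(3) = 3
t_q=15/4 is in segment 2 (τ=3/4); S_2(τ)=16407/3008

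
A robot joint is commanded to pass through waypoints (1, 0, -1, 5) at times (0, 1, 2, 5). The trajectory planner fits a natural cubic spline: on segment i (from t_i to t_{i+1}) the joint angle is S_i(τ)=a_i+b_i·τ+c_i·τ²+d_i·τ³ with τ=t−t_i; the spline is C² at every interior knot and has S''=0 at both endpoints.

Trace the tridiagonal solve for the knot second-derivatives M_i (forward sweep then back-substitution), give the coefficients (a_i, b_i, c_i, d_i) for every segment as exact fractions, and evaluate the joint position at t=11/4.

  seg 0: a=1 b=-28/31 c=0 d=-3/31
  seg 1: a=0 b=-37/31 c=-9/31 d=15/31
  seg 2: a=-1 b=-10/31 c=36/31 d=-4/31
S(11/4) = -319/496

Δ: Δ0=-1, Δ1=-1, Δ2=2
row 1: diag=4, rhs=0; c'=1/4, d'=0
row 2: denom=8−1·1/4=31/4; d'=(18−1·0)/(31/4)=72/31
back: M2=72/31
back: M1=0−1/4·72/31=-18/31
M: M0=0, M1=-18/31, M2=72/31, M3=0
seg 0: a=1, c=M0/2=0, d=(M1−M0)/(6·1)=-3/31, b=Δ0−h0·(2M0+M1)/6=-28/31
seg 1: a=0, c=M1/2=-9/31, d=(M2−M1)/(6·1)=15/31, b=Δ1−h1·(2M1+M2)/6=-37/31
seg 2: a=-1, c=M2/2=36/31, d=(M3−M2)/(6·3)=-4/31, b=Δ2−h2·(2M2+M3)/6=-10/31
t_q=11/4 → seg 2, τ=3/4; S=-1+-10/31·τ+36/31·τ²+-4/31·τ³=-319/496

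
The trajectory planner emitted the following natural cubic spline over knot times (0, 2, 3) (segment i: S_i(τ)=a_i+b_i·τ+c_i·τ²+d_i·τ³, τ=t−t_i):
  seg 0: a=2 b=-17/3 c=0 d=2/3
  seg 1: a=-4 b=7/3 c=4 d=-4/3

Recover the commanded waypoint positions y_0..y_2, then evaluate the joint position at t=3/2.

y_0=2 y_1=-4 y_2=1
S(3/2) = -17/4

y_0 = S_0(0) = a_0 = 2
y_1 = S_1(0) = a_1 = -4
y_2 = S_1(1) = 1
t_q=3/2 is in segment 0 (τ=3/2); S_0(τ)=-17/4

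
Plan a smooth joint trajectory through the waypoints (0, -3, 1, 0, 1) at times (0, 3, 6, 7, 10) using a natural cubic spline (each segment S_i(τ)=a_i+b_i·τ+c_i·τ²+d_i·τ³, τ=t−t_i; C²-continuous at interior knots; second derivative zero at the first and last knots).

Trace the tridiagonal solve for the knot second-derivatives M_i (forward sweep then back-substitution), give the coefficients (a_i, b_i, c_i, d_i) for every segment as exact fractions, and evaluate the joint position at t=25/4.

  seg 0: a=0 b=-145/76 c=0 d=23/228
  seg 1: a=-3 b=31/38 c=69/76 d=-503/2052
  seg 2: a=1 b=-27/76 c=-74/57 d=149/228
  seg 3: a=0 b=-113/114 c=151/228 d=-151/2052
S(25/4) = 4087/4864

Δ: Δ0=-1, Δ1=4/3, Δ2=-1, Δ3=1/3
row 1: diag=12, rhs=14; c'=1/4, d'=7/6
row 2: denom=8−3·1/4=29/4; d'=(-14−3·7/6)/(29/4)=-70/29
row 3: denom=8−1·4/29=228/29; d'=(8−1·-70/29)/(228/29)=151/114
back: M3=151/114
back: M2=-70/29−4/29·151/114=-148/57
back: M1=7/6−1/4·-148/57=69/38
M: M0=0, M1=69/38, M2=-148/57, M3=151/114, M4=0
seg 0: a=0, c=M0/2=0, d=(M1−M0)/(6·3)=23/228, b=Δ0−h0·(2M0+M1)/6=-145/76
seg 1: a=-3, c=M1/2=69/76, d=(M2−M1)/(6·3)=-503/2052, b=Δ1−h1·(2M1+M2)/6=31/38
seg 2: a=1, c=M2/2=-74/57, d=(M3−M2)/(6·1)=149/228, b=Δ2−h2·(2M2+M3)/6=-27/76
seg 3: a=0, c=M3/2=151/228, d=(M4−M3)/(6·3)=-151/2052, b=Δ3−h3·(2M3+M4)/6=-113/114
t_q=25/4 → seg 2, τ=1/4; S=1+-27/76·τ+-74/57·τ²+149/228·τ³=4087/4864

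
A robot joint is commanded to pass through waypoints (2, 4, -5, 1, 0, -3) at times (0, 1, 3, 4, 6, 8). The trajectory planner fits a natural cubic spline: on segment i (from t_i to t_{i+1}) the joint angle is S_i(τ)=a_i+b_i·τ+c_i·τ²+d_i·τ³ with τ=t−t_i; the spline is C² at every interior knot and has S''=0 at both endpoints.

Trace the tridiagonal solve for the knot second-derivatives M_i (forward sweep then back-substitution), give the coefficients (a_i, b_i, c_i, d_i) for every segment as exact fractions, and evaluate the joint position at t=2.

  seg 0: a=2 b=338/85 c=0 d=-168/85
  seg 1: a=4 b=-166/85 c=-504/85 d=1583/680
  seg 2: a=-5 b=77/34 c=2733/340 d=-1463/340
  seg 3: a=1 b=1847/340 c=-414/85 d=259/272
  seg 4: a=0 b=-223/85 c=573/680 d=-191/1360
S(2) = -1057/680

Δ: Δ0=2, Δ1=-9/2, Δ2=6, Δ3=-1/2, Δ4=-3/2
row 1: diag=6, rhs=-39; c'=1/3, d'=-13/2
row 2: denom=6−2·1/3=16/3; d'=(63−2·-13/2)/(16/3)=57/4
row 3: denom=6−1·3/16=93/16; d'=(-39−1·57/4)/(93/16)=-284/31
row 4: denom=8−2·32/93=680/93; d'=(-6−2·-284/31)/(680/93)=573/340
back: M4=573/340
back: M3=-284/31−32/93·573/340=-828/85
back: M2=57/4−3/16·-828/85=2733/170
back: M1=-13/2−1/3·2733/170=-1008/85
M: M0=0, M1=-1008/85, M2=2733/170, M3=-828/85, M4=573/340, M5=0
seg 0: a=2, c=M0/2=0, d=(M1−M0)/(6·1)=-168/85, b=Δ0−h0·(2M0+M1)/6=338/85
seg 1: a=4, c=M1/2=-504/85, d=(M2−M1)/(6·2)=1583/680, b=Δ1−h1·(2M1+M2)/6=-166/85
seg 2: a=-5, c=M2/2=2733/340, d=(M3−M2)/(6·1)=-1463/340, b=Δ2−h2·(2M2+M3)/6=77/34
seg 3: a=1, c=M3/2=-414/85, d=(M4−M3)/(6·2)=259/272, b=Δ3−h3·(2M3+M4)/6=1847/340
seg 4: a=0, c=M4/2=573/680, d=(M5−M4)/(6·2)=-191/1360, b=Δ4−h4·(2M4+M5)/6=-223/85
t_q=2 → seg 1, τ=1; S=4+-166/85·τ+-504/85·τ²+1583/680·τ³=-1057/680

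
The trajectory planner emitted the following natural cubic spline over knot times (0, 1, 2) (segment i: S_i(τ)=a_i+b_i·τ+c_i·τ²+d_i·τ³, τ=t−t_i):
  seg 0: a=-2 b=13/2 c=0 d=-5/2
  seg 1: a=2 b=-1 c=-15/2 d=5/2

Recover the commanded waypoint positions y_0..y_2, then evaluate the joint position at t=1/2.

y_0=-2 y_1=2 y_2=-4
S(1/2) = 15/16

y_0 = S_0(0) = a_0 = -2
y_1 = S_1(0) = a_1 = 2
y_2 = S_1(1) = -4
t_q=1/2 is in segment 0 (τ=1/2); S_0(τ)=15/16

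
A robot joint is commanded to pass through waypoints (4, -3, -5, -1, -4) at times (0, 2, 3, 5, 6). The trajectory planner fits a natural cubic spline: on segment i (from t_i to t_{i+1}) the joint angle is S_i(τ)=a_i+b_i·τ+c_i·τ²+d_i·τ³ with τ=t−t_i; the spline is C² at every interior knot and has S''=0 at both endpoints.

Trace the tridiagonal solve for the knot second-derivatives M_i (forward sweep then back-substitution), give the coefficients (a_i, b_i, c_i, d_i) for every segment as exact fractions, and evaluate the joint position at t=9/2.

  seg 0: a=4 b=-679/186 c=0 d=7/186
  seg 1: a=-3 b=-595/186 c=7/31 d=181/186
  seg 2: a=-5 b=16/93 c=195/62 d=-415/372
  seg 3: a=-1 b=-59/93 c=-110/31 d=110/93
S(9/2) = -1419/992

Δ: Δ0=-7/2, Δ1=-2, Δ2=2, Δ3=-3
row 1: diag=6, rhs=9; c'=1/6, d'=3/2
row 2: denom=6−1·1/6=35/6; d'=(24−1·3/2)/(35/6)=27/7
row 3: denom=6−2·12/35=186/35; d'=(-30−2·27/7)/(186/35)=-220/31
back: M3=-220/31
back: M2=27/7−12/35·-220/31=195/31
back: M1=3/2−1/6·195/31=14/31
M: M0=0, M1=14/31, M2=195/31, M3=-220/31, M4=0
seg 0: a=4, c=M0/2=0, d=(M1−M0)/(6·2)=7/186, b=Δ0−h0·(2M0+M1)/6=-679/186
seg 1: a=-3, c=M1/2=7/31, d=(M2−M1)/(6·1)=181/186, b=Δ1−h1·(2M1+M2)/6=-595/186
seg 2: a=-5, c=M2/2=195/62, d=(M3−M2)/(6·2)=-415/372, b=Δ2−h2·(2M2+M3)/6=16/93
seg 3: a=-1, c=M3/2=-110/31, d=(M4−M3)/(6·1)=110/93, b=Δ3−h3·(2M3+M4)/6=-59/93
t_q=9/2 → seg 2, τ=3/2; S=-5+16/93·τ+195/62·τ²+-415/372·τ³=-1419/992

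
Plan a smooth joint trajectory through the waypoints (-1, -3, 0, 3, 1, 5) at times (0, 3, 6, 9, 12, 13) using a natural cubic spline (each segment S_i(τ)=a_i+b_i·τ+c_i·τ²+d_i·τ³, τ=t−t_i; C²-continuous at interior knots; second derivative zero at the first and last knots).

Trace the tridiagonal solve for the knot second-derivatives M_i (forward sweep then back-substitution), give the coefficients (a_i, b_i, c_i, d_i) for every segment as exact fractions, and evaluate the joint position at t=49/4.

  seg 0: a=-1 b=-1264/1209 c=0 d=458/10881
  seg 1: a=-3 b=110/1209 c=458/1209 d=-275/10881
  seg 2: a=0 b=2033/1209 c=61/403 d=-1373/10881
  seg 3: a=3 b=-76/93 c=-1190/1209 d=3752/10881
  seg 4: a=1 b=3128/1209 c=854/403 d=-854/1209
S(49/4) = 22803/12896

Δ: Δ0=-2/3, Δ1=1, Δ2=1, Δ3=-2/3, Δ4=4
row 1: diag=12, rhs=10; c'=1/4, d'=5/6
row 2: denom=12−3·1/4=45/4; d'=(0−3·5/6)/(45/4)=-2/9
row 3: denom=12−3·4/15=56/5; d'=(-10−3·-2/9)/(56/5)=-5/6
row 4: denom=8−3·15/56=403/56; d'=(28−3·-5/6)/(403/56)=1708/403
back: M4=1708/403
back: M3=-5/6−15/56·1708/403=-2380/1209
back: M2=-2/9−4/15·-2380/1209=122/403
back: M1=5/6−1/4·122/403=916/1209
M: M0=0, M1=916/1209, M2=122/403, M3=-2380/1209, M4=1708/403, M5=0
seg 0: a=-1, c=M0/2=0, d=(M1−M0)/(6·3)=458/10881, b=Δ0−h0·(2M0+M1)/6=-1264/1209
seg 1: a=-3, c=M1/2=458/1209, d=(M2−M1)/(6·3)=-275/10881, b=Δ1−h1·(2M1+M2)/6=110/1209
seg 2: a=0, c=M2/2=61/403, d=(M3−M2)/(6·3)=-1373/10881, b=Δ2−h2·(2M2+M3)/6=2033/1209
seg 3: a=3, c=M3/2=-1190/1209, d=(M4−M3)/(6·3)=3752/10881, b=Δ3−h3·(2M3+M4)/6=-76/93
seg 4: a=1, c=M4/2=854/403, d=(M5−M4)/(6·1)=-854/1209, b=Δ4−h4·(2M4+M5)/6=3128/1209
t_q=49/4 → seg 4, τ=1/4; S=1+3128/1209·τ+854/403·τ²+-854/1209·τ³=22803/12896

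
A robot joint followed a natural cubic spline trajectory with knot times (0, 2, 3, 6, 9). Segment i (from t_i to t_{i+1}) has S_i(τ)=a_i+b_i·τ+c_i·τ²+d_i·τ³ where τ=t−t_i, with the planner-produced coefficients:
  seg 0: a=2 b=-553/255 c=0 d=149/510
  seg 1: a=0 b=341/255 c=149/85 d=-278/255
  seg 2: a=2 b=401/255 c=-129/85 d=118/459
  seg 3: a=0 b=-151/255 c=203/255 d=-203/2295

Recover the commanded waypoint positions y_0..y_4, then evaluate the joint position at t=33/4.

y_0 = S_0(0) = a_0 = 2
y_1 = S_1(0) = a_1 = 0
y_2 = S_2(0) = a_2 = 2
y_3 = S_3(0) = a_3 = 0
y_4 = S_3(3) = 3
t_q=33/4 is in segment 3 (τ=9/4); S_3(τ)=1839/1088

y_0=2 y_1=0 y_2=2 y_3=0 y_4=3
S(33/4) = 1839/1088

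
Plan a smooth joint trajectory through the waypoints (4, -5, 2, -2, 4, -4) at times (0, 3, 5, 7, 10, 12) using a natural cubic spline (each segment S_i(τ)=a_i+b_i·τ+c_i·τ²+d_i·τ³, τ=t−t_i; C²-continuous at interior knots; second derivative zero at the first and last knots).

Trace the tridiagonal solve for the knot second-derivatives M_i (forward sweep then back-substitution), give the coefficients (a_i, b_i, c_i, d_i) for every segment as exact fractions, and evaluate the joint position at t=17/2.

  seg 0: a=4 b=-12221/2172 c=0 d=5705/19548
  seg 1: a=-5 b=2447/1086 c=5705/2172 d=-4351/4344
  seg 2: a=2 b=134/181 c=-1837/543 d=1093/1086
  seg 3: a=-2 b=-388/543 c=1442/543 d=-2852/4887
  seg 4: a=4 b=-292/543 c=-470/181 d=235/543
S(17/2) = 169/181

Δ: Δ0=-3, Δ1=7/2, Δ2=-2, Δ3=2, Δ4=-4
row 1: diag=10, rhs=39; c'=1/5, d'=39/10
row 2: denom=8−2·1/5=38/5; d'=(-33−2·39/10)/(38/5)=-102/19
row 3: denom=10−2·5/19=180/19; d'=(24−2·-102/19)/(180/19)=11/3
row 4: denom=10−3·19/60=181/20; d'=(-36−3·11/3)/(181/20)=-940/181
back: M4=-940/181
back: M3=11/3−19/60·-940/181=2884/543
back: M2=-102/19−5/19·2884/543=-3674/543
back: M1=39/10−1/5·-3674/543=5705/1086
M: M0=0, M1=5705/1086, M2=-3674/543, M3=2884/543, M4=-940/181, M5=0
seg 0: a=4, c=M0/2=0, d=(M1−M0)/(6·3)=5705/19548, b=Δ0−h0·(2M0+M1)/6=-12221/2172
seg 1: a=-5, c=M1/2=5705/2172, d=(M2−M1)/(6·2)=-4351/4344, b=Δ1−h1·(2M1+M2)/6=2447/1086
seg 2: a=2, c=M2/2=-1837/543, d=(M3−M2)/(6·2)=1093/1086, b=Δ2−h2·(2M2+M3)/6=134/181
seg 3: a=-2, c=M3/2=1442/543, d=(M4−M3)/(6·3)=-2852/4887, b=Δ3−h3·(2M3+M4)/6=-388/543
seg 4: a=4, c=M4/2=-470/181, d=(M5−M4)/(6·2)=235/543, b=Δ4−h4·(2M4+M5)/6=-292/543
t_q=17/2 → seg 3, τ=3/2; S=-2+-388/543·τ+1442/543·τ²+-2852/4887·τ³=169/181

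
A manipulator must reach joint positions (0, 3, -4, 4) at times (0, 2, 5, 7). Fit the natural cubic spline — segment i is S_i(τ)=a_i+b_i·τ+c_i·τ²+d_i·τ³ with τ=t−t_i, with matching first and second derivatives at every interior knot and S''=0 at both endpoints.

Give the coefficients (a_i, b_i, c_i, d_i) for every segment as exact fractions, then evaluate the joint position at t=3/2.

  seg 0: a=0 b=1507/546 c=0 d=-86/273
  seg 1: a=3 b=-557/546 c=-172/91 d=61/126
  seg 2: a=-4 b=194/273 c=449/182 d=-449/1092
S(3/2) = 40/13

Δ: Δ0=3/2, Δ1=-7/3, Δ2=4
row 1: diag=10, rhs=-23; c'=3/10, d'=-23/10
row 2: denom=10−3·3/10=91/10; d'=(38−3·-23/10)/(91/10)=449/91
back: M2=449/91
back: M1=-23/10−3/10·449/91=-344/91
M: M0=0, M1=-344/91, M2=449/91, M3=0
seg 0: a=0, c=M0/2=0, d=(M1−M0)/(6·2)=-86/273, b=Δ0−h0·(2M0+M1)/6=1507/546
seg 1: a=3, c=M1/2=-172/91, d=(M2−M1)/(6·3)=61/126, b=Δ1−h1·(2M1+M2)/6=-557/546
seg 2: a=-4, c=M2/2=449/182, d=(M3−M2)/(6·2)=-449/1092, b=Δ2−h2·(2M2+M3)/6=194/273
t_q=3/2 → seg 0, τ=3/2; S=0+1507/546·τ+0·τ²+-86/273·τ³=40/13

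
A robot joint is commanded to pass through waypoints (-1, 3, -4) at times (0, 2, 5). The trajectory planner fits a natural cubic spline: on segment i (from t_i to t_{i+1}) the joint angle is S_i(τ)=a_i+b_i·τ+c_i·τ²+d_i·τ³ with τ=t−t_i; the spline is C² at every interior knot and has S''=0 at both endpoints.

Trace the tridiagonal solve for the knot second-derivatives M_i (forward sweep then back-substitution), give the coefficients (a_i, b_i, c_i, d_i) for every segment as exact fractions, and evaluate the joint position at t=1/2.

  seg 0: a=-1 b=43/15 c=0 d=-13/60
  seg 1: a=3 b=4/15 c=-13/10 d=13/90
S(1/2) = 13/32

Δ: Δ0=2, Δ1=-7/3
row 1: diag=10, rhs=-26; c'=3/10, d'=-13/5
back: M1=-13/5
M: M0=0, M1=-13/5, M2=0
seg 0: a=-1, c=M0/2=0, d=(M1−M0)/(6·2)=-13/60, b=Δ0−h0·(2M0+M1)/6=43/15
seg 1: a=3, c=M1/2=-13/10, d=(M2−M1)/(6·3)=13/90, b=Δ1−h1·(2M1+M2)/6=4/15
t_q=1/2 → seg 0, τ=1/2; S=-1+43/15·τ+0·τ²+-13/60·τ³=13/32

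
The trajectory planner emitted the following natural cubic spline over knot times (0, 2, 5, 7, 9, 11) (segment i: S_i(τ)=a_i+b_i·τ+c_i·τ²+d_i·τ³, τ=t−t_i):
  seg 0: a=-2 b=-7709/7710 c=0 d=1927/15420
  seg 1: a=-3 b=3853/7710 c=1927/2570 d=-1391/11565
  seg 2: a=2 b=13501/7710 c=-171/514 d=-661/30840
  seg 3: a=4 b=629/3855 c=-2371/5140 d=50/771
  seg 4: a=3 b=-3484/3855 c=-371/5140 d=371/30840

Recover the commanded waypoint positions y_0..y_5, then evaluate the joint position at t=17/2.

y_0=-2 y_1=-3 y_2=2 y_3=4 y_4=3 y_5=1
S(17/2) = 70433/20560

y_0 = S_0(0) = a_0 = -2
y_1 = S_1(0) = a_1 = -3
y_2 = S_2(0) = a_2 = 2
y_3 = S_3(0) = a_3 = 4
y_4 = S_4(0) = a_4 = 3
y_5 = S_4(2) = 1
t_q=17/2 is in segment 3 (τ=3/2); S_3(τ)=70433/20560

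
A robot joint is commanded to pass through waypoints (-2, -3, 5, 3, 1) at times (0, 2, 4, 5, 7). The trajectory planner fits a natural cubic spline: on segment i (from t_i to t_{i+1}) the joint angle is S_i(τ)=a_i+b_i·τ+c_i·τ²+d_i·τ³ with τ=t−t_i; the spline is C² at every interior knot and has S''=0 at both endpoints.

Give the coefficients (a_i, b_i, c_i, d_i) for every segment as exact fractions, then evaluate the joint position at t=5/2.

  seg 0: a=-2 b=-591/256 c=0 d=463/1024
  seg 1: a=-3 b=399/128 c=1389/512 d=-1163/1024
  seg 2: a=5 b=87/256 c=-525/128 d=451/256
  seg 3: a=3 b=-165/64 c=303/256 d=-101/512
S(5/2) = -7415/8192

Δ: Δ0=-1/2, Δ1=4, Δ2=-2, Δ3=-1
row 1: diag=8, rhs=27; c'=1/4, d'=27/8
row 2: denom=6−2·1/4=11/2; d'=(-36−2·27/8)/(11/2)=-171/22
row 3: denom=6−1·2/11=64/11; d'=(6−1·-171/22)/(64/11)=303/128
back: M3=303/128
back: M2=-171/22−2/11·303/128=-525/64
back: M1=27/8−1/4·-525/64=1389/256
M: M0=0, M1=1389/256, M2=-525/64, M3=303/128, M4=0
seg 0: a=-2, c=M0/2=0, d=(M1−M0)/(6·2)=463/1024, b=Δ0−h0·(2M0+M1)/6=-591/256
seg 1: a=-3, c=M1/2=1389/512, d=(M2−M1)/(6·2)=-1163/1024, b=Δ1−h1·(2M1+M2)/6=399/128
seg 2: a=5, c=M2/2=-525/128, d=(M3−M2)/(6·1)=451/256, b=Δ2−h2·(2M2+M3)/6=87/256
seg 3: a=3, c=M3/2=303/256, d=(M4−M3)/(6·2)=-101/512, b=Δ3−h3·(2M3+M4)/6=-165/64
t_q=5/2 → seg 1, τ=1/2; S=-3+399/128·τ+1389/512·τ²+-1163/1024·τ³=-7415/8192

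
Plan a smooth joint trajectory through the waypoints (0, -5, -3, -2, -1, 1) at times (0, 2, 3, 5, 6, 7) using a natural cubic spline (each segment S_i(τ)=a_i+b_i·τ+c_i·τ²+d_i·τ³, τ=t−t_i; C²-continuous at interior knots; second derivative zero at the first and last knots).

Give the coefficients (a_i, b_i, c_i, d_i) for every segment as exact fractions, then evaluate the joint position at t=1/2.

  seg 0: a=0 b=-5887/1418 c=0 d=1171/2836
  seg 1: a=-5 b=1139/1418 c=3513/1418 d=-908/709
  seg 2: a=-3 b=2717/1418 c=-1935/1418 d=931/2836
  seg 3: a=-2 b=563/1418 c=429/709 d=-3/1418
  seg 4: a=-1 b=1135/709 c=849/1418 d=-283/1418
S(1/2) = -45925/22688

Δ: Δ0=-5/2, Δ1=2, Δ2=1/2, Δ3=1, Δ4=2
row 1: diag=6, rhs=27; c'=1/6, d'=9/2
row 2: denom=6−1·1/6=35/6; d'=(-9−1·9/2)/(35/6)=-81/35
row 3: denom=6−2·12/35=186/35; d'=(3−2·-81/35)/(186/35)=89/62
row 4: denom=4−1·35/186=709/186; d'=(6−1·89/62)/(709/186)=849/709
back: M4=849/709
back: M3=89/62−35/186·849/709=858/709
back: M2=-81/35−12/35·858/709=-1935/709
back: M1=9/2−1/6·-1935/709=3513/709
M: M0=0, M1=3513/709, M2=-1935/709, M3=858/709, M4=849/709, M5=0
seg 0: a=0, c=M0/2=0, d=(M1−M0)/(6·2)=1171/2836, b=Δ0−h0·(2M0+M1)/6=-5887/1418
seg 1: a=-5, c=M1/2=3513/1418, d=(M2−M1)/(6·1)=-908/709, b=Δ1−h1·(2M1+M2)/6=1139/1418
seg 2: a=-3, c=M2/2=-1935/1418, d=(M3−M2)/(6·2)=931/2836, b=Δ2−h2·(2M2+M3)/6=2717/1418
seg 3: a=-2, c=M3/2=429/709, d=(M4−M3)/(6·1)=-3/1418, b=Δ3−h3·(2M3+M4)/6=563/1418
seg 4: a=-1, c=M4/2=849/1418, d=(M5−M4)/(6·1)=-283/1418, b=Δ4−h4·(2M4+M5)/6=1135/709
t_q=1/2 → seg 0, τ=1/2; S=0+-5887/1418·τ+0·τ²+1171/2836·τ³=-45925/22688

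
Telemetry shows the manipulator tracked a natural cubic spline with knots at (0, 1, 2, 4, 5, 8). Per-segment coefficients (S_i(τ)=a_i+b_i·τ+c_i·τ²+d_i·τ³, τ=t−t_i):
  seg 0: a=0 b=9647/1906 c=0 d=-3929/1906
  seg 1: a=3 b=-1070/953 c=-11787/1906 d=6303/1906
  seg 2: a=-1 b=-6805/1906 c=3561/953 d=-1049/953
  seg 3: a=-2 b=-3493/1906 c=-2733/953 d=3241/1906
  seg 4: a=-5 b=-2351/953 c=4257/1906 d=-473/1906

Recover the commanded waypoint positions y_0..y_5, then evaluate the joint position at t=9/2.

y_0=0 y_1=3 y_2=-1 y_3=-2 y_4=-5 y_5=1
S(9/2) = -52159/15248

y_0 = S_0(0) = a_0 = 0
y_1 = S_1(0) = a_1 = 3
y_2 = S_2(0) = a_2 = -1
y_3 = S_3(0) = a_3 = -2
y_4 = S_4(0) = a_4 = -5
y_5 = S_4(3) = 1
t_q=9/2 is in segment 3 (τ=1/2); S_3(τ)=-52159/15248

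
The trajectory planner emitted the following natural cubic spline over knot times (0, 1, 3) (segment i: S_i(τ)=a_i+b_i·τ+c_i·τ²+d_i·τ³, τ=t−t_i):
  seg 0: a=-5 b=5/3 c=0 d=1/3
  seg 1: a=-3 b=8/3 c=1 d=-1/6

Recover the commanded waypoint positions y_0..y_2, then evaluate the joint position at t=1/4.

y_0=-5 y_1=-3 y_2=5
S(1/4) = -293/64

y_0 = S_0(0) = a_0 = -5
y_1 = S_1(0) = a_1 = -3
y_2 = S_1(2) = 5
t_q=1/4 is in segment 0 (τ=1/4); S_0(τ)=-293/64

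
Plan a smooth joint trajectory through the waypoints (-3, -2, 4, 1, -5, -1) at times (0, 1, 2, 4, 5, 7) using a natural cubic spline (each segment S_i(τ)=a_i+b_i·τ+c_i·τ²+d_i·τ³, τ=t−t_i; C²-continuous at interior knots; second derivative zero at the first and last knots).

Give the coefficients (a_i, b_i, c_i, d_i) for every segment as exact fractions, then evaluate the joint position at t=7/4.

Δ: Δ0=1, Δ1=6, Δ2=-3/2, Δ3=-6, Δ4=2
row 1: diag=4, rhs=30; c'=1/4, d'=15/2
row 2: denom=6−1·1/4=23/4; d'=(-45−1·15/2)/(23/4)=-210/23
row 3: denom=6−2·8/23=122/23; d'=(-27−2·-210/23)/(122/23)=-201/122
row 4: denom=6−1·23/122=709/122; d'=(48−1·-201/122)/(709/122)=6057/709
back: M4=6057/709
back: M3=-201/122−23/122·6057/709=-2310/709
back: M2=-210/23−8/23·-2310/709=-5670/709
back: M1=15/2−1/4·-5670/709=6735/709
M: M0=0, M1=6735/709, M2=-5670/709, M3=-2310/709, M4=6057/709, M5=0
seg 0: a=-3, c=M0/2=0, d=(M1−M0)/(6·1)=2245/1418, b=Δ0−h0·(2M0+M1)/6=-827/1418
seg 1: a=-2, c=M1/2=6735/1418, d=(M2−M1)/(6·1)=-4135/1418, b=Δ1−h1·(2M1+M2)/6=2954/709
seg 2: a=4, c=M2/2=-2835/709, d=(M3−M2)/(6·2)=280/709, b=Δ2−h2·(2M2+M3)/6=6973/1418
seg 3: a=1, c=M3/2=-1155/709, d=(M4−M3)/(6·1)=2789/1418, b=Δ3−h3·(2M3+M4)/6=-8987/1418
seg 4: a=-5, c=M4/2=6057/1418, d=(M5−M4)/(6·2)=-2019/2836, b=Δ4−h4·(2M4+M5)/6=-2620/709
t_q=7/4 → seg 1, τ=3/4; S=-2+2954/709·τ+6735/1418·τ²+-4135/1418·τ³=232895/90752

  seg 0: a=-3 b=-827/1418 c=0 d=2245/1418
  seg 1: a=-2 b=2954/709 c=6735/1418 d=-4135/1418
  seg 2: a=4 b=6973/1418 c=-2835/709 d=280/709
  seg 3: a=1 b=-8987/1418 c=-1155/709 d=2789/1418
  seg 4: a=-5 b=-2620/709 c=6057/1418 d=-2019/2836
S(7/4) = 232895/90752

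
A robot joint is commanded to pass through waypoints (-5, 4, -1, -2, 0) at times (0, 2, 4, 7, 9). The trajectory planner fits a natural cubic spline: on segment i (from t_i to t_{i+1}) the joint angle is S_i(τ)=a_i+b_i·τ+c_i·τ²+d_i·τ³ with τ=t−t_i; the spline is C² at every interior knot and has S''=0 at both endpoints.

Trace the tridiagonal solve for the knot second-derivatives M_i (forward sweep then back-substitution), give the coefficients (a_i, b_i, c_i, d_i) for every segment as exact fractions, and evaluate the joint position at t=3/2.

Δ: Δ0=9/2, Δ1=-5/2, Δ2=-1/3, Δ3=1
row 1: diag=8, rhs=-42; c'=1/4, d'=-21/4
row 2: denom=10−2·1/4=19/2; d'=(13−2·-21/4)/(19/2)=47/19
row 3: denom=10−3·6/19=172/19; d'=(8−3·47/19)/(172/19)=11/172
back: M3=11/172
back: M2=47/19−6/19·11/172=211/86
back: M1=-21/4−1/4·211/86=-2017/344
M: M0=0, M1=-2017/344, M2=211/86, M3=11/172, M4=0
seg 0: a=-5, c=M0/2=0, d=(M1−M0)/(6·2)=-2017/4128, b=Δ0−h0·(2M0+M1)/6=6661/1032
seg 1: a=4, c=M1/2=-2017/688, d=(M2−M1)/(6·2)=2861/4128, b=Δ1−h1·(2M1+M2)/6=305/516
seg 2: a=-1, c=M2/2=211/172, d=(M3−M2)/(6·3)=-137/1032, b=Δ2−h2·(2M2+M3)/6=-2909/1032
seg 3: a=-2, c=M3/2=11/344, d=(M4−M3)/(6·2)=-11/2064, b=Δ3−h3·(2M3+M4)/6=247/258
t_q=3/2 → seg 0, τ=3/2; S=-5+6661/1032·τ+0·τ²+-2017/4128·τ³=33383/11008

  seg 0: a=-5 b=6661/1032 c=0 d=-2017/4128
  seg 1: a=4 b=305/516 c=-2017/688 d=2861/4128
  seg 2: a=-1 b=-2909/1032 c=211/172 d=-137/1032
  seg 3: a=-2 b=247/258 c=11/344 d=-11/2064
S(3/2) = 33383/11008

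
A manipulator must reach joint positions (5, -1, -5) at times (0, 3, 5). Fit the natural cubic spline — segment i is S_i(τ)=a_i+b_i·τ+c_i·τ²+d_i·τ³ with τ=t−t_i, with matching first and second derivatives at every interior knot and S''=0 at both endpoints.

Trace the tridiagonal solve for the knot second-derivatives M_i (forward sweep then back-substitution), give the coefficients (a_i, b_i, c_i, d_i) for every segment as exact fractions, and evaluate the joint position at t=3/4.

  seg 0: a=5 b=-2 c=0 d=0
  seg 1: a=-1 b=-2 c=0 d=0
S(3/4) = 7/2

Δ: Δ0=-2, Δ1=-2
row 1: diag=10, rhs=0; c'=1/5, d'=0
back: M1=0
M: M0=0, M1=0, M2=0
seg 0: a=5, c=M0/2=0, d=(M1−M0)/(6·3)=0, b=Δ0−h0·(2M0+M1)/6=-2
seg 1: a=-1, c=M1/2=0, d=(M2−M1)/(6·2)=0, b=Δ1−h1·(2M1+M2)/6=-2
t_q=3/4 → seg 0, τ=3/4; S=5+-2·τ+0·τ²+0·τ³=7/2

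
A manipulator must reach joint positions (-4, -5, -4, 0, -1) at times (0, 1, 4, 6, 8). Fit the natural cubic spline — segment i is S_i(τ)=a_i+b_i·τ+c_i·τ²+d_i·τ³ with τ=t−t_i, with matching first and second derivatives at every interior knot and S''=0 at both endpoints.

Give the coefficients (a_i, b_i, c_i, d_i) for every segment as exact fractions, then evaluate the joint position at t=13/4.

  seg 0: a=-4 b=-1747/1608 c=0 d=139/1608
  seg 1: a=-5 b=-665/804 c=139/536 d=205/4824
  seg 2: a=-4 b=3017/1608 c=43/67 d=-1865/6432
  seg 3: a=0 b=775/804 c=-1177/1072 d=1177/6432
S(13/4) = -173719/34304

Δ: Δ0=-1, Δ1=1/3, Δ2=2, Δ3=-1/2
row 1: diag=8, rhs=8; c'=3/8, d'=1
row 2: denom=10−3·3/8=71/8; d'=(10−3·1)/(71/8)=56/71
row 3: denom=8−2·16/71=536/71; d'=(-15−2·56/71)/(536/71)=-1177/536
back: M3=-1177/536
back: M2=56/71−16/71·-1177/536=86/67
back: M1=1−3/8·86/67=139/268
M: M0=0, M1=139/268, M2=86/67, M3=-1177/536, M4=0
seg 0: a=-4, c=M0/2=0, d=(M1−M0)/(6·1)=139/1608, b=Δ0−h0·(2M0+M1)/6=-1747/1608
seg 1: a=-5, c=M1/2=139/536, d=(M2−M1)/(6·3)=205/4824, b=Δ1−h1·(2M1+M2)/6=-665/804
seg 2: a=-4, c=M2/2=43/67, d=(M3−M2)/(6·2)=-1865/6432, b=Δ2−h2·(2M2+M3)/6=3017/1608
seg 3: a=0, c=M3/2=-1177/1072, d=(M4−M3)/(6·2)=1177/6432, b=Δ3−h3·(2M3+M4)/6=775/804
t_q=13/4 → seg 1, τ=9/4; S=-5+-665/804·τ+139/536·τ²+205/4824·τ³=-173719/34304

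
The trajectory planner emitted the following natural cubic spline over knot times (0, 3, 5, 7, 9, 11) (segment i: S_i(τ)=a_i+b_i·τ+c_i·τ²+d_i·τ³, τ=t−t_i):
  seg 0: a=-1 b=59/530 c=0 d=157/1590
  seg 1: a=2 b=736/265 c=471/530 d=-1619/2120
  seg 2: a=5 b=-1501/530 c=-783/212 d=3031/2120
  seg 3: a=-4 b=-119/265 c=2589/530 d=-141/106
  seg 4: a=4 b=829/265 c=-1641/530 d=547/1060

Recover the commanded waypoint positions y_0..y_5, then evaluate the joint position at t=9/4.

y_0 = S_0(0) = a_0 = -1
y_1 = S_1(0) = a_1 = 2
y_2 = S_2(0) = a_2 = 5
y_3 = S_3(0) = a_3 = -4
y_4 = S_4(0) = a_4 = 4
y_5 = S_4(2) = 2
t_q=9/4 is in segment 0 (τ=9/4); S_0(τ)=12727/33920

y_0=-1 y_1=2 y_2=5 y_3=-4 y_4=4 y_5=2
S(9/4) = 12727/33920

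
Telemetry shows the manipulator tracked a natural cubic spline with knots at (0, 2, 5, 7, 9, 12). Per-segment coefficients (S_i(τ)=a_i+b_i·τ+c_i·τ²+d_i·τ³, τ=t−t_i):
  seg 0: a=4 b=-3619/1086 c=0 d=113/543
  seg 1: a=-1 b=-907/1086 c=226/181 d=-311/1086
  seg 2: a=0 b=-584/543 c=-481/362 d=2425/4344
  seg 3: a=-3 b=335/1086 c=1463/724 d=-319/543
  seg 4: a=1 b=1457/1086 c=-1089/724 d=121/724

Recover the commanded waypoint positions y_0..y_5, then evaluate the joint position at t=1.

y_0 = S_0(0) = a_0 = 4
y_1 = S_1(0) = a_1 = -1
y_2 = S_2(0) = a_2 = 0
y_3 = S_3(0) = a_3 = -3
y_4 = S_4(0) = a_4 = 1
y_5 = S_4(3) = -4
t_q=1 is in segment 0 (τ=1); S_0(τ)=317/362

y_0=4 y_1=-1 y_2=0 y_3=-3 y_4=1 y_5=-4
S(1) = 317/362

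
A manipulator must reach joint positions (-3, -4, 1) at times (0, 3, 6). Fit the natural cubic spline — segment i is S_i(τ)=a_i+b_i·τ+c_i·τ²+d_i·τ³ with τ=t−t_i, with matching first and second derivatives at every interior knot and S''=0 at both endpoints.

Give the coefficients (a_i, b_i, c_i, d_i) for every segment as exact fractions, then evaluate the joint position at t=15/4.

  seg 0: a=-3 b=-5/6 c=0 d=1/18
  seg 1: a=-4 b=2/3 c=1/2 d=-1/18
S(15/4) = -415/128

Δ: Δ0=-1/3, Δ1=5/3
row 1: diag=12, rhs=12; c'=1/4, d'=1
back: M1=1
M: M0=0, M1=1, M2=0
seg 0: a=-3, c=M0/2=0, d=(M1−M0)/(6·3)=1/18, b=Δ0−h0·(2M0+M1)/6=-5/6
seg 1: a=-4, c=M1/2=1/2, d=(M2−M1)/(6·3)=-1/18, b=Δ1−h1·(2M1+M2)/6=2/3
t_q=15/4 → seg 1, τ=3/4; S=-4+2/3·τ+1/2·τ²+-1/18·τ³=-415/128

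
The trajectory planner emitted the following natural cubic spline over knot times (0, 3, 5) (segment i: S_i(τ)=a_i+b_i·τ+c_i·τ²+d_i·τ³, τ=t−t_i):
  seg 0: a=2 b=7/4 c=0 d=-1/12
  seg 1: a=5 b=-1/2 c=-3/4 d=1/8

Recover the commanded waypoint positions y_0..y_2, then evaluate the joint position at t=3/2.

y_0 = S_0(0) = a_0 = 2
y_1 = S_1(0) = a_1 = 5
y_2 = S_1(2) = 2
t_q=3/2 is in segment 0 (τ=3/2); S_0(τ)=139/32

y_0=2 y_1=5 y_2=2
S(3/2) = 139/32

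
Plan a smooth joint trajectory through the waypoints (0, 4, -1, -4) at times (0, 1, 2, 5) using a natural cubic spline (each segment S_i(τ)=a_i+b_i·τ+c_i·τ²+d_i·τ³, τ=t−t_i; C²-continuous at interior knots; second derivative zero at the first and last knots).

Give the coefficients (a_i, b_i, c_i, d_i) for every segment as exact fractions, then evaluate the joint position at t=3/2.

Δ: Δ0=4, Δ1=-5, Δ2=-1
row 1: diag=4, rhs=-54; c'=1/4, d'=-27/2
row 2: denom=8−1·1/4=31/4; d'=(24−1·-27/2)/(31/4)=150/31
back: M2=150/31
back: M1=-27/2−1/4·150/31=-456/31
M: M0=0, M1=-456/31, M2=150/31, M3=0
seg 0: a=0, c=M0/2=0, d=(M1−M0)/(6·1)=-76/31, b=Δ0−h0·(2M0+M1)/6=200/31
seg 1: a=4, c=M1/2=-228/31, d=(M2−M1)/(6·1)=101/31, b=Δ1−h1·(2M1+M2)/6=-28/31
seg 2: a=-1, c=M2/2=75/31, d=(M3−M2)/(6·3)=-25/93, b=Δ2−h2·(2M2+M3)/6=-181/31
t_q=3/2 → seg 1, τ=1/2; S=4+-28/31·τ+-228/31·τ²+101/31·τ³=525/248

  seg 0: a=0 b=200/31 c=0 d=-76/31
  seg 1: a=4 b=-28/31 c=-228/31 d=101/31
  seg 2: a=-1 b=-181/31 c=75/31 d=-25/93
S(3/2) = 525/248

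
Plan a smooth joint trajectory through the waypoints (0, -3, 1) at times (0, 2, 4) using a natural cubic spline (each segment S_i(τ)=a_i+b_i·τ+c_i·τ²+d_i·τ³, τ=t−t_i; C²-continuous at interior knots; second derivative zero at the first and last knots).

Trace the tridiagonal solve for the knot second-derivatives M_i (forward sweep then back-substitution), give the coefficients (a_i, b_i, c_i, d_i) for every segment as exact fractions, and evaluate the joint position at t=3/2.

Δ: Δ0=-3/2, Δ1=2
row 1: diag=8, rhs=21; c'=1/4, d'=21/8
back: M1=21/8
M: M0=0, M1=21/8, M2=0
seg 0: a=0, c=M0/2=0, d=(M1−M0)/(6·2)=7/32, b=Δ0−h0·(2M0+M1)/6=-19/8
seg 1: a=-3, c=M1/2=21/16, d=(M2−M1)/(6·2)=-7/32, b=Δ1−h1·(2M1+M2)/6=1/4
t_q=3/2 → seg 0, τ=3/2; S=0+-19/8·τ+0·τ²+7/32·τ³=-723/256

  seg 0: a=0 b=-19/8 c=0 d=7/32
  seg 1: a=-3 b=1/4 c=21/16 d=-7/32
S(3/2) = -723/256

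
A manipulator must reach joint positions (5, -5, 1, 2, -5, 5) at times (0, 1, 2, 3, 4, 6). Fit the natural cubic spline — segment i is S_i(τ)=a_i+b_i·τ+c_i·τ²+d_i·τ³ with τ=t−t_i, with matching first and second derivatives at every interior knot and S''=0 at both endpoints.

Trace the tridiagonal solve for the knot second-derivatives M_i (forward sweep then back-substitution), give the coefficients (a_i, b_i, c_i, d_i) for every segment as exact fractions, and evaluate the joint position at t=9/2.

Δ: Δ0=-10, Δ1=6, Δ2=1, Δ3=-7, Δ4=5
row 1: diag=4, rhs=96; c'=1/4, d'=24
row 2: denom=4−1·1/4=15/4; d'=(-30−1·24)/(15/4)=-72/5
row 3: denom=4−1·4/15=56/15; d'=(-48−1·-72/5)/(56/15)=-9
row 4: denom=6−1·15/56=321/56; d'=(72−1·-9)/(321/56)=1512/107
back: M4=1512/107
back: M3=-9−15/56·1512/107=-1368/107
back: M2=-72/5−4/15·-1368/107=-1176/107
back: M1=24−1/4·-1176/107=2862/107
M: M0=0, M1=2862/107, M2=-1176/107, M3=-1368/107, M4=1512/107, M5=0
seg 0: a=5, c=M0/2=0, d=(M1−M0)/(6·1)=477/107, b=Δ0−h0·(2M0+M1)/6=-1547/107
seg 1: a=-5, c=M1/2=1431/107, d=(M2−M1)/(6·1)=-673/107, b=Δ1−h1·(2M1+M2)/6=-116/107
seg 2: a=1, c=M2/2=-588/107, d=(M3−M2)/(6·1)=-32/107, b=Δ2−h2·(2M2+M3)/6=727/107
seg 3: a=2, c=M3/2=-684/107, d=(M4−M3)/(6·1)=480/107, b=Δ3−h3·(2M3+M4)/6=-545/107
seg 4: a=-5, c=M4/2=756/107, d=(M5−M4)/(6·2)=-126/107, b=Δ4−h4·(2M4+M5)/6=-473/107
t_q=9/2 → seg 4, τ=1/2; S=-5+-473/107·τ+756/107·τ²+-126/107·τ³=-2393/428

  seg 0: a=5 b=-1547/107 c=0 d=477/107
  seg 1: a=-5 b=-116/107 c=1431/107 d=-673/107
  seg 2: a=1 b=727/107 c=-588/107 d=-32/107
  seg 3: a=2 b=-545/107 c=-684/107 d=480/107
  seg 4: a=-5 b=-473/107 c=756/107 d=-126/107
S(9/2) = -2393/428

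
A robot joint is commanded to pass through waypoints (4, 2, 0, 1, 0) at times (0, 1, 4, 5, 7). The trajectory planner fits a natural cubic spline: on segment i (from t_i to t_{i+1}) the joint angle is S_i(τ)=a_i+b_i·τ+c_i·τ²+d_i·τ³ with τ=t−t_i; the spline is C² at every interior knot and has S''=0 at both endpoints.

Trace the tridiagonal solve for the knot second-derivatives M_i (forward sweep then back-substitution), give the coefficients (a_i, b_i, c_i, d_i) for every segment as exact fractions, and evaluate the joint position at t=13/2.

  seg 0: a=4 b=-4033/1932 c=0 d=169/1932
  seg 1: a=2 b=-1763/966 c=169/644 d=239/5796
  seg 2: a=0 b=1667/1932 c=102/161 d=-137/276
  seg 3: a=1 b=619/966 c=-551/644 d=551/3864
S(13/2) = 5331/10304

Δ: Δ0=-2, Δ1=-2/3, Δ2=1, Δ3=-1/2
row 1: diag=8, rhs=8; c'=3/8, d'=1
row 2: denom=8−3·3/8=55/8; d'=(10−3·1)/(55/8)=56/55
row 3: denom=6−1·8/55=322/55; d'=(-9−1·56/55)/(322/55)=-551/322
back: M3=-551/322
back: M2=56/55−8/55·-551/322=204/161
back: M1=1−3/8·204/161=169/322
M: M0=0, M1=169/322, M2=204/161, M3=-551/322, M4=0
seg 0: a=4, c=M0/2=0, d=(M1−M0)/(6·1)=169/1932, b=Δ0−h0·(2M0+M1)/6=-4033/1932
seg 1: a=2, c=M1/2=169/644, d=(M2−M1)/(6·3)=239/5796, b=Δ1−h1·(2M1+M2)/6=-1763/966
seg 2: a=0, c=M2/2=102/161, d=(M3−M2)/(6·1)=-137/276, b=Δ2−h2·(2M2+M3)/6=1667/1932
seg 3: a=1, c=M3/2=-551/644, d=(M4−M3)/(6·2)=551/3864, b=Δ3−h3·(2M3+M4)/6=619/966
t_q=13/2 → seg 3, τ=3/2; S=1+619/966·τ+-551/644·τ²+551/3864·τ³=5331/10304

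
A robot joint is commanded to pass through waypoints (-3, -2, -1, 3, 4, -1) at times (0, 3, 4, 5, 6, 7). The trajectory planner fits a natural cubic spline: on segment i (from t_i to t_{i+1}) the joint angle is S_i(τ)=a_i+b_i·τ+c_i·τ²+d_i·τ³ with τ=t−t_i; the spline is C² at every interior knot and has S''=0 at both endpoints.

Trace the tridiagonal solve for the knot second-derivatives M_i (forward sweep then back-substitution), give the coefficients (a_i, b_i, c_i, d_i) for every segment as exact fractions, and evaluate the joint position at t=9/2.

Δ: Δ0=1/3, Δ1=1, Δ2=4, Δ3=1, Δ4=-5
row 1: diag=8, rhs=4; c'=1/8, d'=1/2
row 2: denom=4−1·1/8=31/8; d'=(18−1·1/2)/(31/8)=140/31
row 3: denom=4−1·8/31=116/31; d'=(-18−1·140/31)/(116/31)=-349/58
row 4: denom=4−1·31/116=433/116; d'=(-36−1·-349/58)/(433/116)=-3478/433
back: M4=-3478/433
back: M3=-349/58−31/116·-3478/433=-1676/433
back: M2=140/31−8/31·-1676/433=2388/433
back: M1=1/2−1/8·2388/433=-82/433
M: M0=0, M1=-82/433, M2=2388/433, M3=-1676/433, M4=-3478/433, M5=0
seg 0: a=-3, c=M0/2=0, d=(M1−M0)/(6·3)=-41/3897, b=Δ0−h0·(2M0+M1)/6=556/1299
seg 1: a=-2, c=M1/2=-41/433, d=(M2−M1)/(6·1)=1235/1299, b=Δ1−h1·(2M1+M2)/6=187/1299
seg 2: a=-1, c=M2/2=1194/433, d=(M3−M2)/(6·1)=-2032/1299, b=Δ2−h2·(2M2+M3)/6=3646/1299
seg 3: a=3, c=M3/2=-838/433, d=(M4−M3)/(6·1)=-901/1299, b=Δ3−h3·(2M3+M4)/6=4714/1299
seg 4: a=4, c=M4/2=-1739/433, d=(M5−M4)/(6·1)=1739/1299, b=Δ4−h4·(2M4+M5)/6=-3017/1299
t_q=9/2 → seg 2, τ=1/2; S=-1+3646/1299·τ+1194/433·τ²+-2032/1299·τ³=777/866

  seg 0: a=-3 b=556/1299 c=0 d=-41/3897
  seg 1: a=-2 b=187/1299 c=-41/433 d=1235/1299
  seg 2: a=-1 b=3646/1299 c=1194/433 d=-2032/1299
  seg 3: a=3 b=4714/1299 c=-838/433 d=-901/1299
  seg 4: a=4 b=-3017/1299 c=-1739/433 d=1739/1299
S(9/2) = 777/866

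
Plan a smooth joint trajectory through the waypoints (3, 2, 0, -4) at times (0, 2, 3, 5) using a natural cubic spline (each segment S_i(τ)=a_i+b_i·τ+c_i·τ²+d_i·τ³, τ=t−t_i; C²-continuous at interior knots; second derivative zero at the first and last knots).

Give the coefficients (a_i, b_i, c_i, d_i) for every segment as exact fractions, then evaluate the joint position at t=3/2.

Δ: Δ0=-1/2, Δ1=-2, Δ2=-2
row 1: diag=6, rhs=-9; c'=1/6, d'=-3/2
row 2: denom=6−1·1/6=35/6; d'=(0−1·-3/2)/(35/6)=9/35
back: M2=9/35
back: M1=-3/2−1/6·9/35=-54/35
M: M0=0, M1=-54/35, M2=9/35, M3=0
seg 0: a=3, c=M0/2=0, d=(M1−M0)/(6·2)=-9/70, b=Δ0−h0·(2M0+M1)/6=1/70
seg 1: a=2, c=M1/2=-27/35, d=(M2−M1)/(6·1)=3/10, b=Δ1−h1·(2M1+M2)/6=-107/70
seg 2: a=0, c=M2/2=9/70, d=(M3−M2)/(6·2)=-3/140, b=Δ2−h2·(2M2+M3)/6=-76/35
t_q=3/2 → seg 0, τ=3/2; S=3+1/70·τ+0·τ²+-9/70·τ³=207/80

  seg 0: a=3 b=1/70 c=0 d=-9/70
  seg 1: a=2 b=-107/70 c=-27/35 d=3/10
  seg 2: a=0 b=-76/35 c=9/70 d=-3/140
S(3/2) = 207/80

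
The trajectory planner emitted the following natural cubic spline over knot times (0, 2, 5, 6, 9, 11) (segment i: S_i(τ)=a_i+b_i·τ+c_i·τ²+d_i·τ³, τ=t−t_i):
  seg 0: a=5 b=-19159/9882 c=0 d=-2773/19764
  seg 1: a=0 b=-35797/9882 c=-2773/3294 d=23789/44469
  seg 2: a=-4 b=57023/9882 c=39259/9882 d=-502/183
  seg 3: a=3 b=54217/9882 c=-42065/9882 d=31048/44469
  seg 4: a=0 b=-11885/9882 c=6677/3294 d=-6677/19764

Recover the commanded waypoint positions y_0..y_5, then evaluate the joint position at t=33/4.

y_0 = S_0(0) = a_0 = 5
y_1 = S_1(0) = a_1 = 0
y_2 = S_2(0) = a_2 = -4
y_3 = S_3(0) = a_3 = 3
y_4 = S_4(0) = a_4 = 0
y_5 = S_4(2) = 3
t_q=33/4 is in segment 3 (τ=9/4); S_3(τ)=30703/17568

y_0=5 y_1=0 y_2=-4 y_3=3 y_4=0 y_5=3
S(33/4) = 30703/17568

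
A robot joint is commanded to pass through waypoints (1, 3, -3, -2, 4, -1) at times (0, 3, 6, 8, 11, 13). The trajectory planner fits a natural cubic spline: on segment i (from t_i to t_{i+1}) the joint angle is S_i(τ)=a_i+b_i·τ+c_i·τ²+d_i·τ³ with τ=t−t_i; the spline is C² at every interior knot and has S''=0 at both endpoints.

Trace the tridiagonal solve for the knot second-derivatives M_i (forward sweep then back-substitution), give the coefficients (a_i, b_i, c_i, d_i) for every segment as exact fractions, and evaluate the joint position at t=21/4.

Δ: Δ0=2/3, Δ1=-2, Δ2=1/2, Δ3=2, Δ4=-5/2
row 1: diag=12, rhs=-16; c'=1/4, d'=-4/3
row 2: denom=10−3·1/4=37/4; d'=(15−3·-4/3)/(37/4)=76/37
row 3: denom=10−2·8/37=354/37; d'=(9−2·76/37)/(354/37)=181/354
row 4: denom=10−3·37/118=1069/118; d'=(-27−3·181/354)/(1069/118)=-3367/1069
back: M4=-3367/1069
back: M3=181/354−37/118·-3367/1069=4807/3207
back: M2=76/37−8/37·4807/3207=5548/3207
back: M1=-4/3−1/4·5548/3207=-5663/3207
M: M0=0, M1=-5663/3207, M2=5548/3207, M3=4807/3207, M4=-3367/1069, M5=0
seg 0: a=1, c=M0/2=0, d=(M1−M0)/(6·3)=-5663/57726, b=Δ0−h0·(2M0+M1)/6=3313/2138
seg 1: a=3, c=M1/2=-5663/6414, d=(M2−M1)/(6·3)=3737/19242, b=Δ1−h1·(2M1+M2)/6=-1175/1069
seg 2: a=-3, c=M2/2=2774/3207, d=(M3−M2)/(6·2)=-247/12828, b=Δ2−h2·(2M2+M3)/6=-2465/2138
seg 3: a=-2, c=M3/2=4807/6414, d=(M4−M3)/(6·3)=-7454/28863, b=Δ3−h3·(2M3+M4)/6=13315/6414
seg 4: a=4, c=M4/2=-3367/2138, d=(M5−M4)/(6·2)=3367/12828, b=Δ4−h4·(2M4+M5)/6=-2567/6414
t_q=21/4 → seg 1, τ=9/4; S=3+-1175/1069·τ+-5663/6414·τ²+3737/19242·τ³=-236811/136832

  seg 0: a=1 b=3313/2138 c=0 d=-5663/57726
  seg 1: a=3 b=-1175/1069 c=-5663/6414 d=3737/19242
  seg 2: a=-3 b=-2465/2138 c=2774/3207 d=-247/12828
  seg 3: a=-2 b=13315/6414 c=4807/6414 d=-7454/28863
  seg 4: a=4 b=-2567/6414 c=-3367/2138 d=3367/12828
S(21/4) = -236811/136832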